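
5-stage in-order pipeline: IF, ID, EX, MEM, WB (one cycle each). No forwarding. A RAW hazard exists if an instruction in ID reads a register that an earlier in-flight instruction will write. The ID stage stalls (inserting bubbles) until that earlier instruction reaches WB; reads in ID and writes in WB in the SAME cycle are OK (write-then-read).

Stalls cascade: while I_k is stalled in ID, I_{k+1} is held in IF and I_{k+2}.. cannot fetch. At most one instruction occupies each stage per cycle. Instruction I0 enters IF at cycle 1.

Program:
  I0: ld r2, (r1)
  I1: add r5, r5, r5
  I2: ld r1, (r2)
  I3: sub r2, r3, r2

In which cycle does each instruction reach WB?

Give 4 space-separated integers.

Answer: 5 6 8 9

Derivation:
I0 ld r2 <- r1: IF@1 ID@2 stall=0 (-) EX@3 MEM@4 WB@5
I1 add r5 <- r5,r5: IF@2 ID@3 stall=0 (-) EX@4 MEM@5 WB@6
I2 ld r1 <- r2: IF@3 ID@4 stall=1 (RAW on I0.r2 (WB@5)) EX@6 MEM@7 WB@8
I3 sub r2 <- r3,r2: IF@4 ID@6 stall=0 (-) EX@7 MEM@8 WB@9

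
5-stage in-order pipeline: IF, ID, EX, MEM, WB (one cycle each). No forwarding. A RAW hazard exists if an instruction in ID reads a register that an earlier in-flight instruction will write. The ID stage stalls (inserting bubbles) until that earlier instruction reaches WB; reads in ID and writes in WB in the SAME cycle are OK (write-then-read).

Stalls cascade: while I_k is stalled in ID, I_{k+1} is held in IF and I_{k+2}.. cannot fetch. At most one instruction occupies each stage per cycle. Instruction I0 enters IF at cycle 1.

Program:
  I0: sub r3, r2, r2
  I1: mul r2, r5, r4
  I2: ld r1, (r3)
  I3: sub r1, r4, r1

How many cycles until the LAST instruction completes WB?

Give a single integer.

I0 sub r3 <- r2,r2: IF@1 ID@2 stall=0 (-) EX@3 MEM@4 WB@5
I1 mul r2 <- r5,r4: IF@2 ID@3 stall=0 (-) EX@4 MEM@5 WB@6
I2 ld r1 <- r3: IF@3 ID@4 stall=1 (RAW on I0.r3 (WB@5)) EX@6 MEM@7 WB@8
I3 sub r1 <- r4,r1: IF@4 ID@6 stall=2 (RAW on I2.r1 (WB@8)) EX@9 MEM@10 WB@11

Answer: 11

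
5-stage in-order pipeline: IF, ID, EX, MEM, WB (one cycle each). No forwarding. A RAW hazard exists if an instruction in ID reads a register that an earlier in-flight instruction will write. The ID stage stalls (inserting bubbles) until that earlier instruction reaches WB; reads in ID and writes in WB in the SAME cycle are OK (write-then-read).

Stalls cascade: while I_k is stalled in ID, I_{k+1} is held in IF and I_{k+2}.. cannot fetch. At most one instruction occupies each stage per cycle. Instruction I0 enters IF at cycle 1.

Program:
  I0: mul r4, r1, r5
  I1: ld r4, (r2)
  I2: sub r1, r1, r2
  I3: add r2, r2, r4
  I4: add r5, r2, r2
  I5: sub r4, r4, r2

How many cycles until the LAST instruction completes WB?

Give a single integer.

Answer: 13

Derivation:
I0 mul r4 <- r1,r5: IF@1 ID@2 stall=0 (-) EX@3 MEM@4 WB@5
I1 ld r4 <- r2: IF@2 ID@3 stall=0 (-) EX@4 MEM@5 WB@6
I2 sub r1 <- r1,r2: IF@3 ID@4 stall=0 (-) EX@5 MEM@6 WB@7
I3 add r2 <- r2,r4: IF@4 ID@5 stall=1 (RAW on I1.r4 (WB@6)) EX@7 MEM@8 WB@9
I4 add r5 <- r2,r2: IF@5 ID@7 stall=2 (RAW on I3.r2 (WB@9)) EX@10 MEM@11 WB@12
I5 sub r4 <- r4,r2: IF@7 ID@10 stall=0 (-) EX@11 MEM@12 WB@13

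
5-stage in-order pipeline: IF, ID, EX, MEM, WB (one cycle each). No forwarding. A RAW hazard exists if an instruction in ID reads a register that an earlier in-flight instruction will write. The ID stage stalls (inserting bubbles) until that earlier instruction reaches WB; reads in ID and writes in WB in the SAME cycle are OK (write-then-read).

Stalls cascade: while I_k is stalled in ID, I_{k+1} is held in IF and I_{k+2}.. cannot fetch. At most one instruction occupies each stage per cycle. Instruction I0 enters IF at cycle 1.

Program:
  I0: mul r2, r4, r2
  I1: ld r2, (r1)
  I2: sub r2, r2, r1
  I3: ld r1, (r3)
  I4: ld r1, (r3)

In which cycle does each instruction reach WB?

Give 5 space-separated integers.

I0 mul r2 <- r4,r2: IF@1 ID@2 stall=0 (-) EX@3 MEM@4 WB@5
I1 ld r2 <- r1: IF@2 ID@3 stall=0 (-) EX@4 MEM@5 WB@6
I2 sub r2 <- r2,r1: IF@3 ID@4 stall=2 (RAW on I1.r2 (WB@6)) EX@7 MEM@8 WB@9
I3 ld r1 <- r3: IF@4 ID@7 stall=0 (-) EX@8 MEM@9 WB@10
I4 ld r1 <- r3: IF@7 ID@8 stall=0 (-) EX@9 MEM@10 WB@11

Answer: 5 6 9 10 11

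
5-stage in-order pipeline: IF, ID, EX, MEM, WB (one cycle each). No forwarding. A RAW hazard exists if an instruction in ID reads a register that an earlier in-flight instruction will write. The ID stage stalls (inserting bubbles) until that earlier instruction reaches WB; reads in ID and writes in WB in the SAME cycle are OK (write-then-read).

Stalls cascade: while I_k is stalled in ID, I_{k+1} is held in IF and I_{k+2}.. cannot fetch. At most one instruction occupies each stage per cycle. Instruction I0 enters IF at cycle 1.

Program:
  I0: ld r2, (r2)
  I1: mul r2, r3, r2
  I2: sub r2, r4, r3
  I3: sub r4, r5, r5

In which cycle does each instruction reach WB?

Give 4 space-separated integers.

Answer: 5 8 9 10

Derivation:
I0 ld r2 <- r2: IF@1 ID@2 stall=0 (-) EX@3 MEM@4 WB@5
I1 mul r2 <- r3,r2: IF@2 ID@3 stall=2 (RAW on I0.r2 (WB@5)) EX@6 MEM@7 WB@8
I2 sub r2 <- r4,r3: IF@3 ID@6 stall=0 (-) EX@7 MEM@8 WB@9
I3 sub r4 <- r5,r5: IF@6 ID@7 stall=0 (-) EX@8 MEM@9 WB@10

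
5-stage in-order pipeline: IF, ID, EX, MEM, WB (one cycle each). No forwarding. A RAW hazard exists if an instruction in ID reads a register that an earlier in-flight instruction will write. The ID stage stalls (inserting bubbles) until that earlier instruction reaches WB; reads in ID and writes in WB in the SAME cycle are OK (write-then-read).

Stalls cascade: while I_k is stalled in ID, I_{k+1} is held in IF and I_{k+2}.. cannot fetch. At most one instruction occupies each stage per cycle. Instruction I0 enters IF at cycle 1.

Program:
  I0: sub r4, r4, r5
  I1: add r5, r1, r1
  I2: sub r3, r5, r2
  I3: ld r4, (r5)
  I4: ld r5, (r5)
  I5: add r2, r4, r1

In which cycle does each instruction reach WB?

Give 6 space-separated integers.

Answer: 5 6 9 10 11 13

Derivation:
I0 sub r4 <- r4,r5: IF@1 ID@2 stall=0 (-) EX@3 MEM@4 WB@5
I1 add r5 <- r1,r1: IF@2 ID@3 stall=0 (-) EX@4 MEM@5 WB@6
I2 sub r3 <- r5,r2: IF@3 ID@4 stall=2 (RAW on I1.r5 (WB@6)) EX@7 MEM@8 WB@9
I3 ld r4 <- r5: IF@4 ID@7 stall=0 (-) EX@8 MEM@9 WB@10
I4 ld r5 <- r5: IF@7 ID@8 stall=0 (-) EX@9 MEM@10 WB@11
I5 add r2 <- r4,r1: IF@8 ID@9 stall=1 (RAW on I3.r4 (WB@10)) EX@11 MEM@12 WB@13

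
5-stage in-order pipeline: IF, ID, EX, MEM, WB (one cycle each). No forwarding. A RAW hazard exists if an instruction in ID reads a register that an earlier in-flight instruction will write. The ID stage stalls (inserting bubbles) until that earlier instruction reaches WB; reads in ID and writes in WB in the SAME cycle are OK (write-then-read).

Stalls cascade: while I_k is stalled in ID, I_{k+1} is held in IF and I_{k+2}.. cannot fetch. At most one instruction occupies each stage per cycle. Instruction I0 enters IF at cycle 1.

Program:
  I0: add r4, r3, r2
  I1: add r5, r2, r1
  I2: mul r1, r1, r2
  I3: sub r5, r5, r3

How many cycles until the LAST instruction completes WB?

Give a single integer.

Answer: 9

Derivation:
I0 add r4 <- r3,r2: IF@1 ID@2 stall=0 (-) EX@3 MEM@4 WB@5
I1 add r5 <- r2,r1: IF@2 ID@3 stall=0 (-) EX@4 MEM@5 WB@6
I2 mul r1 <- r1,r2: IF@3 ID@4 stall=0 (-) EX@5 MEM@6 WB@7
I3 sub r5 <- r5,r3: IF@4 ID@5 stall=1 (RAW on I1.r5 (WB@6)) EX@7 MEM@8 WB@9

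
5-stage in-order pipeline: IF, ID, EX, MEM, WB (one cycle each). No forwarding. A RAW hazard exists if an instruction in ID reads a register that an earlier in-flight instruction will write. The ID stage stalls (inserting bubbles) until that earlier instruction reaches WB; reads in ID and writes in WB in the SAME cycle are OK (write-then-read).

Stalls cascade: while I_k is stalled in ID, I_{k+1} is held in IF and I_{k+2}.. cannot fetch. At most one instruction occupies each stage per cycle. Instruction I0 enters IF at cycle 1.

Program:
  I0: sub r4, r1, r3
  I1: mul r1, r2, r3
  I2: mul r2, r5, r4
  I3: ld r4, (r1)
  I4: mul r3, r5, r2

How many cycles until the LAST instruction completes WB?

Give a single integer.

Answer: 11

Derivation:
I0 sub r4 <- r1,r3: IF@1 ID@2 stall=0 (-) EX@3 MEM@4 WB@5
I1 mul r1 <- r2,r3: IF@2 ID@3 stall=0 (-) EX@4 MEM@5 WB@6
I2 mul r2 <- r5,r4: IF@3 ID@4 stall=1 (RAW on I0.r4 (WB@5)) EX@6 MEM@7 WB@8
I3 ld r4 <- r1: IF@4 ID@6 stall=0 (-) EX@7 MEM@8 WB@9
I4 mul r3 <- r5,r2: IF@6 ID@7 stall=1 (RAW on I2.r2 (WB@8)) EX@9 MEM@10 WB@11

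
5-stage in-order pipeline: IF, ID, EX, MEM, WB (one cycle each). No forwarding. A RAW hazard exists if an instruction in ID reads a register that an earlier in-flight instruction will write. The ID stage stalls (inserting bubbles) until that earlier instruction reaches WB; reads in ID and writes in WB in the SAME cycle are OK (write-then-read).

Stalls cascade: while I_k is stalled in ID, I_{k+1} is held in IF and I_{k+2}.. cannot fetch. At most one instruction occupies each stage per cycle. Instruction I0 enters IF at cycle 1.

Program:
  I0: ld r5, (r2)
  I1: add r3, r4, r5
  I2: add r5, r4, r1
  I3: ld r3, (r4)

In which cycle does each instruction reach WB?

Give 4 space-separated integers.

Answer: 5 8 9 10

Derivation:
I0 ld r5 <- r2: IF@1 ID@2 stall=0 (-) EX@3 MEM@4 WB@5
I1 add r3 <- r4,r5: IF@2 ID@3 stall=2 (RAW on I0.r5 (WB@5)) EX@6 MEM@7 WB@8
I2 add r5 <- r4,r1: IF@3 ID@6 stall=0 (-) EX@7 MEM@8 WB@9
I3 ld r3 <- r4: IF@6 ID@7 stall=0 (-) EX@8 MEM@9 WB@10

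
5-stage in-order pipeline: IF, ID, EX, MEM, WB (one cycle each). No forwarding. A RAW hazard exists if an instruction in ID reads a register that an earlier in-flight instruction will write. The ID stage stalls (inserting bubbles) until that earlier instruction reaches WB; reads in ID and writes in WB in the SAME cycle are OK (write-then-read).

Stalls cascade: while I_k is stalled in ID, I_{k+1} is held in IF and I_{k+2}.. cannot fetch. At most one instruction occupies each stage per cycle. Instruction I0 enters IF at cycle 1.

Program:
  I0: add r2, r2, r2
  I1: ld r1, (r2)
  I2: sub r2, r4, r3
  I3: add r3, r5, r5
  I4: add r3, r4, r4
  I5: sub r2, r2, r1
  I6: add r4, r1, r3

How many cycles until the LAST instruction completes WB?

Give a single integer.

Answer: 14

Derivation:
I0 add r2 <- r2,r2: IF@1 ID@2 stall=0 (-) EX@3 MEM@4 WB@5
I1 ld r1 <- r2: IF@2 ID@3 stall=2 (RAW on I0.r2 (WB@5)) EX@6 MEM@7 WB@8
I2 sub r2 <- r4,r3: IF@3 ID@6 stall=0 (-) EX@7 MEM@8 WB@9
I3 add r3 <- r5,r5: IF@6 ID@7 stall=0 (-) EX@8 MEM@9 WB@10
I4 add r3 <- r4,r4: IF@7 ID@8 stall=0 (-) EX@9 MEM@10 WB@11
I5 sub r2 <- r2,r1: IF@8 ID@9 stall=0 (-) EX@10 MEM@11 WB@12
I6 add r4 <- r1,r3: IF@9 ID@10 stall=1 (RAW on I4.r3 (WB@11)) EX@12 MEM@13 WB@14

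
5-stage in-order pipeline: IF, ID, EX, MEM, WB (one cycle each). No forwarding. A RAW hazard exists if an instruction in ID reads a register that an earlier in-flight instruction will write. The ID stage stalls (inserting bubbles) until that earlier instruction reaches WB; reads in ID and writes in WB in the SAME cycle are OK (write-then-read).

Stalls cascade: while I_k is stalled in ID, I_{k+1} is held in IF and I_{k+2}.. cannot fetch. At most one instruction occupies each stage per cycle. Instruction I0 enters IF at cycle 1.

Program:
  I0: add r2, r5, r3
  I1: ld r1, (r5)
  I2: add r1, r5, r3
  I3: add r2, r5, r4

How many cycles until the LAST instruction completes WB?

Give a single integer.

Answer: 8

Derivation:
I0 add r2 <- r5,r3: IF@1 ID@2 stall=0 (-) EX@3 MEM@4 WB@5
I1 ld r1 <- r5: IF@2 ID@3 stall=0 (-) EX@4 MEM@5 WB@6
I2 add r1 <- r5,r3: IF@3 ID@4 stall=0 (-) EX@5 MEM@6 WB@7
I3 add r2 <- r5,r4: IF@4 ID@5 stall=0 (-) EX@6 MEM@7 WB@8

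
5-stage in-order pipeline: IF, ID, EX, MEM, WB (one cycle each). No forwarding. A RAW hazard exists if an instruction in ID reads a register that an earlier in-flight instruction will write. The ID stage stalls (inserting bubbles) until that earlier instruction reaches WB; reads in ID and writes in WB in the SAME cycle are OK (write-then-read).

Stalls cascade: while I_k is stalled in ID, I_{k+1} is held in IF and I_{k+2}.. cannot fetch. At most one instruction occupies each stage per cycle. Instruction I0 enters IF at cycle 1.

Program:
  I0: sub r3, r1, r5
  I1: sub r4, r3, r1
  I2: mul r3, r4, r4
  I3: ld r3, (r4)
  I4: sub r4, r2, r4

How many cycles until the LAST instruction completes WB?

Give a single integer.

I0 sub r3 <- r1,r5: IF@1 ID@2 stall=0 (-) EX@3 MEM@4 WB@5
I1 sub r4 <- r3,r1: IF@2 ID@3 stall=2 (RAW on I0.r3 (WB@5)) EX@6 MEM@7 WB@8
I2 mul r3 <- r4,r4: IF@3 ID@6 stall=2 (RAW on I1.r4 (WB@8)) EX@9 MEM@10 WB@11
I3 ld r3 <- r4: IF@6 ID@9 stall=0 (-) EX@10 MEM@11 WB@12
I4 sub r4 <- r2,r4: IF@9 ID@10 stall=0 (-) EX@11 MEM@12 WB@13

Answer: 13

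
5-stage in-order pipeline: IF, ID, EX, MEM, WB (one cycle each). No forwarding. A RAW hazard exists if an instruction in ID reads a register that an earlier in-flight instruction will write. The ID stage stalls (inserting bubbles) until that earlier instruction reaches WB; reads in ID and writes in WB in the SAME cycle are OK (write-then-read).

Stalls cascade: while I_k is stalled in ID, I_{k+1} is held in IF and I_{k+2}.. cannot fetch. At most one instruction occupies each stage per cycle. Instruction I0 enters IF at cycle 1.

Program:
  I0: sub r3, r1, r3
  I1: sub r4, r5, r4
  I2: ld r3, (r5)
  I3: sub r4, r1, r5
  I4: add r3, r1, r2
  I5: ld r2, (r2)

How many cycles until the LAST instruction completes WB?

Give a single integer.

I0 sub r3 <- r1,r3: IF@1 ID@2 stall=0 (-) EX@3 MEM@4 WB@5
I1 sub r4 <- r5,r4: IF@2 ID@3 stall=0 (-) EX@4 MEM@5 WB@6
I2 ld r3 <- r5: IF@3 ID@4 stall=0 (-) EX@5 MEM@6 WB@7
I3 sub r4 <- r1,r5: IF@4 ID@5 stall=0 (-) EX@6 MEM@7 WB@8
I4 add r3 <- r1,r2: IF@5 ID@6 stall=0 (-) EX@7 MEM@8 WB@9
I5 ld r2 <- r2: IF@6 ID@7 stall=0 (-) EX@8 MEM@9 WB@10

Answer: 10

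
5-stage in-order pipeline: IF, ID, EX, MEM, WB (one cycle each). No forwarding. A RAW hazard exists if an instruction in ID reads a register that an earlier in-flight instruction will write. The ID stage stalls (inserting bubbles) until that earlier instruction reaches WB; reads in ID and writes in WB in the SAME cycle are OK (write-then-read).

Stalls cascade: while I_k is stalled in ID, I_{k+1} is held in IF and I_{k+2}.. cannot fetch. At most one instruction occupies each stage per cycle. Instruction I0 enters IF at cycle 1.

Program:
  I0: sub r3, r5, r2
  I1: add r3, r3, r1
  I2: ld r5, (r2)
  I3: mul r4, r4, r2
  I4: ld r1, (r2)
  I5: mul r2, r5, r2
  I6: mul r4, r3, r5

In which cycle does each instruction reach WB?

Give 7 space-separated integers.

Answer: 5 8 9 10 11 12 13

Derivation:
I0 sub r3 <- r5,r2: IF@1 ID@2 stall=0 (-) EX@3 MEM@4 WB@5
I1 add r3 <- r3,r1: IF@2 ID@3 stall=2 (RAW on I0.r3 (WB@5)) EX@6 MEM@7 WB@8
I2 ld r5 <- r2: IF@3 ID@6 stall=0 (-) EX@7 MEM@8 WB@9
I3 mul r4 <- r4,r2: IF@6 ID@7 stall=0 (-) EX@8 MEM@9 WB@10
I4 ld r1 <- r2: IF@7 ID@8 stall=0 (-) EX@9 MEM@10 WB@11
I5 mul r2 <- r5,r2: IF@8 ID@9 stall=0 (-) EX@10 MEM@11 WB@12
I6 mul r4 <- r3,r5: IF@9 ID@10 stall=0 (-) EX@11 MEM@12 WB@13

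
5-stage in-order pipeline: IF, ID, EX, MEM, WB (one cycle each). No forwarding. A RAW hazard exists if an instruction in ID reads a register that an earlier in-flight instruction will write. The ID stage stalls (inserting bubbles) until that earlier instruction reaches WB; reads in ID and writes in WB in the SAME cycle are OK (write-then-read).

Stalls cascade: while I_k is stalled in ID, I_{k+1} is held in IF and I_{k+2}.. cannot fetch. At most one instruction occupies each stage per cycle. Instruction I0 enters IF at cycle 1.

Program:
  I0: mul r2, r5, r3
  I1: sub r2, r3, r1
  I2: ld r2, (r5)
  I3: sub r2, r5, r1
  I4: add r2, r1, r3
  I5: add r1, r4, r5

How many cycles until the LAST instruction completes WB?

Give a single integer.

Answer: 10

Derivation:
I0 mul r2 <- r5,r3: IF@1 ID@2 stall=0 (-) EX@3 MEM@4 WB@5
I1 sub r2 <- r3,r1: IF@2 ID@3 stall=0 (-) EX@4 MEM@5 WB@6
I2 ld r2 <- r5: IF@3 ID@4 stall=0 (-) EX@5 MEM@6 WB@7
I3 sub r2 <- r5,r1: IF@4 ID@5 stall=0 (-) EX@6 MEM@7 WB@8
I4 add r2 <- r1,r3: IF@5 ID@6 stall=0 (-) EX@7 MEM@8 WB@9
I5 add r1 <- r4,r5: IF@6 ID@7 stall=0 (-) EX@8 MEM@9 WB@10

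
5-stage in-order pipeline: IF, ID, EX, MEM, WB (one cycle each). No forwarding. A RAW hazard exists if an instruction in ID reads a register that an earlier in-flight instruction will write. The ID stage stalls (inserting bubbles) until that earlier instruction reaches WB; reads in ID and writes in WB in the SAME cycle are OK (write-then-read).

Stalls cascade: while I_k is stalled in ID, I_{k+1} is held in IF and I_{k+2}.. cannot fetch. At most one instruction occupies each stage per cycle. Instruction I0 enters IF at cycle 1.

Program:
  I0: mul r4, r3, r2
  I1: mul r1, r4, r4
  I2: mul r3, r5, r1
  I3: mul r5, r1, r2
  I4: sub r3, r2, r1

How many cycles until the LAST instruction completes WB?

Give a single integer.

Answer: 13

Derivation:
I0 mul r4 <- r3,r2: IF@1 ID@2 stall=0 (-) EX@3 MEM@4 WB@5
I1 mul r1 <- r4,r4: IF@2 ID@3 stall=2 (RAW on I0.r4 (WB@5)) EX@6 MEM@7 WB@8
I2 mul r3 <- r5,r1: IF@3 ID@6 stall=2 (RAW on I1.r1 (WB@8)) EX@9 MEM@10 WB@11
I3 mul r5 <- r1,r2: IF@6 ID@9 stall=0 (-) EX@10 MEM@11 WB@12
I4 sub r3 <- r2,r1: IF@9 ID@10 stall=0 (-) EX@11 MEM@12 WB@13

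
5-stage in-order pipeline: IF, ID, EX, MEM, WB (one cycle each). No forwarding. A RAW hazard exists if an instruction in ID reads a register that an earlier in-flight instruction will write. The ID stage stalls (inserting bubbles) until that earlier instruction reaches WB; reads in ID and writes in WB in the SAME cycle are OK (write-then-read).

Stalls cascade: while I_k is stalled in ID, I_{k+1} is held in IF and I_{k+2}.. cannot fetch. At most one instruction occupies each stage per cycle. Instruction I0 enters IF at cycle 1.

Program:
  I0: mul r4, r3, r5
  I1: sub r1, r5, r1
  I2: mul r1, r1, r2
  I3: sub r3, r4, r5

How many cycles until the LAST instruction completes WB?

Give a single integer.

Answer: 10

Derivation:
I0 mul r4 <- r3,r5: IF@1 ID@2 stall=0 (-) EX@3 MEM@4 WB@5
I1 sub r1 <- r5,r1: IF@2 ID@3 stall=0 (-) EX@4 MEM@5 WB@6
I2 mul r1 <- r1,r2: IF@3 ID@4 stall=2 (RAW on I1.r1 (WB@6)) EX@7 MEM@8 WB@9
I3 sub r3 <- r4,r5: IF@4 ID@7 stall=0 (-) EX@8 MEM@9 WB@10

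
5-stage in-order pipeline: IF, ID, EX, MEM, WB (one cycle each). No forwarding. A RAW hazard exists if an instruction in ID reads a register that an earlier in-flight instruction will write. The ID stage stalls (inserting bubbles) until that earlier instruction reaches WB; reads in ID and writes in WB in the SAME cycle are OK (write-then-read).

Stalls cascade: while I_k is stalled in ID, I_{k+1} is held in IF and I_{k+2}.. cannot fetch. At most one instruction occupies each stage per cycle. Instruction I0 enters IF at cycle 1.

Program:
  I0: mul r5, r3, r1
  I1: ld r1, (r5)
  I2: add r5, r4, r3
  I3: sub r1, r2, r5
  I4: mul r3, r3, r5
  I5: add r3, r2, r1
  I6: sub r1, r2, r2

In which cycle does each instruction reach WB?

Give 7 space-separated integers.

Answer: 5 8 9 12 13 15 16

Derivation:
I0 mul r5 <- r3,r1: IF@1 ID@2 stall=0 (-) EX@3 MEM@4 WB@5
I1 ld r1 <- r5: IF@2 ID@3 stall=2 (RAW on I0.r5 (WB@5)) EX@6 MEM@7 WB@8
I2 add r5 <- r4,r3: IF@3 ID@6 stall=0 (-) EX@7 MEM@8 WB@9
I3 sub r1 <- r2,r5: IF@6 ID@7 stall=2 (RAW on I2.r5 (WB@9)) EX@10 MEM@11 WB@12
I4 mul r3 <- r3,r5: IF@7 ID@10 stall=0 (-) EX@11 MEM@12 WB@13
I5 add r3 <- r2,r1: IF@10 ID@11 stall=1 (RAW on I3.r1 (WB@12)) EX@13 MEM@14 WB@15
I6 sub r1 <- r2,r2: IF@11 ID@13 stall=0 (-) EX@14 MEM@15 WB@16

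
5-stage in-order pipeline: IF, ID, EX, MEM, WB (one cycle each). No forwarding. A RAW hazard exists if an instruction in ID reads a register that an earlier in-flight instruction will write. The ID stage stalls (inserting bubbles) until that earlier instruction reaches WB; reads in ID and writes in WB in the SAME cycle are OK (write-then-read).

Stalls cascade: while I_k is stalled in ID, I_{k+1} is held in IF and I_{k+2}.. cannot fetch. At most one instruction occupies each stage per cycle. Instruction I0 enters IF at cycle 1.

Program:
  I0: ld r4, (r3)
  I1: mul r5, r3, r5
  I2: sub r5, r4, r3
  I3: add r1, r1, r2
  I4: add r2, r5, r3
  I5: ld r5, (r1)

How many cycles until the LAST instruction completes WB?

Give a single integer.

Answer: 12

Derivation:
I0 ld r4 <- r3: IF@1 ID@2 stall=0 (-) EX@3 MEM@4 WB@5
I1 mul r5 <- r3,r5: IF@2 ID@3 stall=0 (-) EX@4 MEM@5 WB@6
I2 sub r5 <- r4,r3: IF@3 ID@4 stall=1 (RAW on I0.r4 (WB@5)) EX@6 MEM@7 WB@8
I3 add r1 <- r1,r2: IF@4 ID@6 stall=0 (-) EX@7 MEM@8 WB@9
I4 add r2 <- r5,r3: IF@6 ID@7 stall=1 (RAW on I2.r5 (WB@8)) EX@9 MEM@10 WB@11
I5 ld r5 <- r1: IF@7 ID@9 stall=0 (-) EX@10 MEM@11 WB@12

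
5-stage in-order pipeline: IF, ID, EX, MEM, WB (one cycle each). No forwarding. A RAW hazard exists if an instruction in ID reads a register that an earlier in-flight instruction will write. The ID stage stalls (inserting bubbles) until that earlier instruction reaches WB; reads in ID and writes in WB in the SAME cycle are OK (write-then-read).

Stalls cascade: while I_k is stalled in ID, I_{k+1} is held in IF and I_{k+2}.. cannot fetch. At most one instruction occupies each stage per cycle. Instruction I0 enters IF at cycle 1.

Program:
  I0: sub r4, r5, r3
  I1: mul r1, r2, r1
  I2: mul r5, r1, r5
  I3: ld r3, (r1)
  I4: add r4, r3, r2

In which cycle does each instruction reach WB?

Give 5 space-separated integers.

Answer: 5 6 9 10 13

Derivation:
I0 sub r4 <- r5,r3: IF@1 ID@2 stall=0 (-) EX@3 MEM@4 WB@5
I1 mul r1 <- r2,r1: IF@2 ID@3 stall=0 (-) EX@4 MEM@5 WB@6
I2 mul r5 <- r1,r5: IF@3 ID@4 stall=2 (RAW on I1.r1 (WB@6)) EX@7 MEM@8 WB@9
I3 ld r3 <- r1: IF@4 ID@7 stall=0 (-) EX@8 MEM@9 WB@10
I4 add r4 <- r3,r2: IF@7 ID@8 stall=2 (RAW on I3.r3 (WB@10)) EX@11 MEM@12 WB@13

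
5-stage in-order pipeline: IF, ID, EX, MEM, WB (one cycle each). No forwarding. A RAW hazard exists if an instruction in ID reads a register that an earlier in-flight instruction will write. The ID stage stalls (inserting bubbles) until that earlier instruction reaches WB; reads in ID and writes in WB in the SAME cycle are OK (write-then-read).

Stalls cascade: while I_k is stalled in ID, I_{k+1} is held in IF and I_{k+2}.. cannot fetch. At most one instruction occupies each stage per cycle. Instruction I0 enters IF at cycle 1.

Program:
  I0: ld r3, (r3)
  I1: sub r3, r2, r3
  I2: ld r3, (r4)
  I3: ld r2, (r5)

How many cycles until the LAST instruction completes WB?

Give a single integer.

Answer: 10

Derivation:
I0 ld r3 <- r3: IF@1 ID@2 stall=0 (-) EX@3 MEM@4 WB@5
I1 sub r3 <- r2,r3: IF@2 ID@3 stall=2 (RAW on I0.r3 (WB@5)) EX@6 MEM@7 WB@8
I2 ld r3 <- r4: IF@3 ID@6 stall=0 (-) EX@7 MEM@8 WB@9
I3 ld r2 <- r5: IF@6 ID@7 stall=0 (-) EX@8 MEM@9 WB@10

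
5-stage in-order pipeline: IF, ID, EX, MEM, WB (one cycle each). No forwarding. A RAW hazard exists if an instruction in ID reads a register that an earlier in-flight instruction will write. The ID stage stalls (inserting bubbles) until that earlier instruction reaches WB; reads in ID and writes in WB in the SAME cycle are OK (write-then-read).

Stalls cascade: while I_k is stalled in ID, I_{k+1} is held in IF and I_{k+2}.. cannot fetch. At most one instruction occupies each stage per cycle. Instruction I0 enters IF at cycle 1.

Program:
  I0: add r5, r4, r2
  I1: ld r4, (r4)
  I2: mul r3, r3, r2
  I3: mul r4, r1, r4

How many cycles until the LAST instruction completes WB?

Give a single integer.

Answer: 9

Derivation:
I0 add r5 <- r4,r2: IF@1 ID@2 stall=0 (-) EX@3 MEM@4 WB@5
I1 ld r4 <- r4: IF@2 ID@3 stall=0 (-) EX@4 MEM@5 WB@6
I2 mul r3 <- r3,r2: IF@3 ID@4 stall=0 (-) EX@5 MEM@6 WB@7
I3 mul r4 <- r1,r4: IF@4 ID@5 stall=1 (RAW on I1.r4 (WB@6)) EX@7 MEM@8 WB@9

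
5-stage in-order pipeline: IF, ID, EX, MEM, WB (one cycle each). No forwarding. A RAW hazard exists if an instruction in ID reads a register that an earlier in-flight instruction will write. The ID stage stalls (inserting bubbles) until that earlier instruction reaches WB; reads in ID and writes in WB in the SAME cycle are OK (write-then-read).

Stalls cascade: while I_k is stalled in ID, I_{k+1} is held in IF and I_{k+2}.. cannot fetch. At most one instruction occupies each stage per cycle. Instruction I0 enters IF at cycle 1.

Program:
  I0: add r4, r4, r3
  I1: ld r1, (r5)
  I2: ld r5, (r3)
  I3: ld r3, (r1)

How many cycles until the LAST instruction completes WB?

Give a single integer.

I0 add r4 <- r4,r3: IF@1 ID@2 stall=0 (-) EX@3 MEM@4 WB@5
I1 ld r1 <- r5: IF@2 ID@3 stall=0 (-) EX@4 MEM@5 WB@6
I2 ld r5 <- r3: IF@3 ID@4 stall=0 (-) EX@5 MEM@6 WB@7
I3 ld r3 <- r1: IF@4 ID@5 stall=1 (RAW on I1.r1 (WB@6)) EX@7 MEM@8 WB@9

Answer: 9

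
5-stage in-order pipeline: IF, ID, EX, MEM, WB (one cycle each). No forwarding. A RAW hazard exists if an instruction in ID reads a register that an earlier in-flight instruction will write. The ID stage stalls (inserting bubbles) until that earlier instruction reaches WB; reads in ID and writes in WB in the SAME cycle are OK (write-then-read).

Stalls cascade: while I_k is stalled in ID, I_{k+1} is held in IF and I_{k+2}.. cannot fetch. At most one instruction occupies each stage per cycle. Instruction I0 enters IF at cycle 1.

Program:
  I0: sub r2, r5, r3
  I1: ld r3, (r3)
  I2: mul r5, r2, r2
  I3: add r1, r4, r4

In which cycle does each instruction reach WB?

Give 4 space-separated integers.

I0 sub r2 <- r5,r3: IF@1 ID@2 stall=0 (-) EX@3 MEM@4 WB@5
I1 ld r3 <- r3: IF@2 ID@3 stall=0 (-) EX@4 MEM@5 WB@6
I2 mul r5 <- r2,r2: IF@3 ID@4 stall=1 (RAW on I0.r2 (WB@5)) EX@6 MEM@7 WB@8
I3 add r1 <- r4,r4: IF@4 ID@6 stall=0 (-) EX@7 MEM@8 WB@9

Answer: 5 6 8 9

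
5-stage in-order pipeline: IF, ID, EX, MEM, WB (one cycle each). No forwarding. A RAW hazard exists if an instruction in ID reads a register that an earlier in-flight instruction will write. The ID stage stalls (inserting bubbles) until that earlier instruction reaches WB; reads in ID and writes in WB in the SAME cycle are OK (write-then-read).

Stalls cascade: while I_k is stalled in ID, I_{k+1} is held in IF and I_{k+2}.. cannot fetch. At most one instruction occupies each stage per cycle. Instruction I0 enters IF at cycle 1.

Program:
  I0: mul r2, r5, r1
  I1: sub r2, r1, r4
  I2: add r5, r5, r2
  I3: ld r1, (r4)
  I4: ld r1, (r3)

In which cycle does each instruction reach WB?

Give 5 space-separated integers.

I0 mul r2 <- r5,r1: IF@1 ID@2 stall=0 (-) EX@3 MEM@4 WB@5
I1 sub r2 <- r1,r4: IF@2 ID@3 stall=0 (-) EX@4 MEM@5 WB@6
I2 add r5 <- r5,r2: IF@3 ID@4 stall=2 (RAW on I1.r2 (WB@6)) EX@7 MEM@8 WB@9
I3 ld r1 <- r4: IF@4 ID@7 stall=0 (-) EX@8 MEM@9 WB@10
I4 ld r1 <- r3: IF@7 ID@8 stall=0 (-) EX@9 MEM@10 WB@11

Answer: 5 6 9 10 11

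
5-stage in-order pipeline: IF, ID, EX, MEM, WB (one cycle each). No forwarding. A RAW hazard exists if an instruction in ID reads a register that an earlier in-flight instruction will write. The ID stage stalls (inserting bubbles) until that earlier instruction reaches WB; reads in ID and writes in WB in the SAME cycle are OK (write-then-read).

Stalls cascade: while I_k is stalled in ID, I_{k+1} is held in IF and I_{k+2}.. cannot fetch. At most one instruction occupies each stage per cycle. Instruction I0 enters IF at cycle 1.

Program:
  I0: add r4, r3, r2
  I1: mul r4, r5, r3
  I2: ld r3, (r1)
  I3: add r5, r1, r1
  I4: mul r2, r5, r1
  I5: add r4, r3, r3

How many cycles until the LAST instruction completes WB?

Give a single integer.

I0 add r4 <- r3,r2: IF@1 ID@2 stall=0 (-) EX@3 MEM@4 WB@5
I1 mul r4 <- r5,r3: IF@2 ID@3 stall=0 (-) EX@4 MEM@5 WB@6
I2 ld r3 <- r1: IF@3 ID@4 stall=0 (-) EX@5 MEM@6 WB@7
I3 add r5 <- r1,r1: IF@4 ID@5 stall=0 (-) EX@6 MEM@7 WB@8
I4 mul r2 <- r5,r1: IF@5 ID@6 stall=2 (RAW on I3.r5 (WB@8)) EX@9 MEM@10 WB@11
I5 add r4 <- r3,r3: IF@6 ID@9 stall=0 (-) EX@10 MEM@11 WB@12

Answer: 12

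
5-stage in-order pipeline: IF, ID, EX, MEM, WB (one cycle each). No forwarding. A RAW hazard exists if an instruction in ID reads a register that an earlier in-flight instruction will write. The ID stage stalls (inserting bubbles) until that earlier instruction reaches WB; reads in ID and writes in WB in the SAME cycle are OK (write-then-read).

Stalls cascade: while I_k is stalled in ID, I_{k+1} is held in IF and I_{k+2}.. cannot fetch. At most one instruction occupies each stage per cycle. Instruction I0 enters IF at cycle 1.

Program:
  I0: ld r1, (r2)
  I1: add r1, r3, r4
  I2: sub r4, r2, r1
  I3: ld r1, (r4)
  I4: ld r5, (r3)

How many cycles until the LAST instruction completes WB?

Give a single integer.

I0 ld r1 <- r2: IF@1 ID@2 stall=0 (-) EX@3 MEM@4 WB@5
I1 add r1 <- r3,r4: IF@2 ID@3 stall=0 (-) EX@4 MEM@5 WB@6
I2 sub r4 <- r2,r1: IF@3 ID@4 stall=2 (RAW on I1.r1 (WB@6)) EX@7 MEM@8 WB@9
I3 ld r1 <- r4: IF@4 ID@7 stall=2 (RAW on I2.r4 (WB@9)) EX@10 MEM@11 WB@12
I4 ld r5 <- r3: IF@7 ID@10 stall=0 (-) EX@11 MEM@12 WB@13

Answer: 13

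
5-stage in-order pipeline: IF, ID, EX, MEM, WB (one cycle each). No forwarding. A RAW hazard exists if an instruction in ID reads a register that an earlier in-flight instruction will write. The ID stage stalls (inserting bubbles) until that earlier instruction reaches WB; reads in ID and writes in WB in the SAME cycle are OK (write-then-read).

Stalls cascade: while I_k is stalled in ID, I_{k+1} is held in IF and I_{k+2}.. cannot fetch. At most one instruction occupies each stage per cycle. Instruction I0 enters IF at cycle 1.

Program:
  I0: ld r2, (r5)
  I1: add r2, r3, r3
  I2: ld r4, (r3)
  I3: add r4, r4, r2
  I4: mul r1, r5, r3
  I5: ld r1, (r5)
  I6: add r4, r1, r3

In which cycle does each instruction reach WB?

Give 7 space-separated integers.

Answer: 5 6 7 10 11 12 15

Derivation:
I0 ld r2 <- r5: IF@1 ID@2 stall=0 (-) EX@3 MEM@4 WB@5
I1 add r2 <- r3,r3: IF@2 ID@3 stall=0 (-) EX@4 MEM@5 WB@6
I2 ld r4 <- r3: IF@3 ID@4 stall=0 (-) EX@5 MEM@6 WB@7
I3 add r4 <- r4,r2: IF@4 ID@5 stall=2 (RAW on I2.r4 (WB@7)) EX@8 MEM@9 WB@10
I4 mul r1 <- r5,r3: IF@5 ID@8 stall=0 (-) EX@9 MEM@10 WB@11
I5 ld r1 <- r5: IF@8 ID@9 stall=0 (-) EX@10 MEM@11 WB@12
I6 add r4 <- r1,r3: IF@9 ID@10 stall=2 (RAW on I5.r1 (WB@12)) EX@13 MEM@14 WB@15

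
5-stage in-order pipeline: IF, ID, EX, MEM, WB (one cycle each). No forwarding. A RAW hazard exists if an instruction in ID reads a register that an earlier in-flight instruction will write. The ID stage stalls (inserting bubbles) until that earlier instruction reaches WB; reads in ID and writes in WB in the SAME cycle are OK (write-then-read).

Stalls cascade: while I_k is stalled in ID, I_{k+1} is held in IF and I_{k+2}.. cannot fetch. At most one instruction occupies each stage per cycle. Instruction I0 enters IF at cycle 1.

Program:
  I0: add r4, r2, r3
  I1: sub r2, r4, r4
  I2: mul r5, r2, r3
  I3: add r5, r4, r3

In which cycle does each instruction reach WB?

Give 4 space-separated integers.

I0 add r4 <- r2,r3: IF@1 ID@2 stall=0 (-) EX@3 MEM@4 WB@5
I1 sub r2 <- r4,r4: IF@2 ID@3 stall=2 (RAW on I0.r4 (WB@5)) EX@6 MEM@7 WB@8
I2 mul r5 <- r2,r3: IF@3 ID@6 stall=2 (RAW on I1.r2 (WB@8)) EX@9 MEM@10 WB@11
I3 add r5 <- r4,r3: IF@6 ID@9 stall=0 (-) EX@10 MEM@11 WB@12

Answer: 5 8 11 12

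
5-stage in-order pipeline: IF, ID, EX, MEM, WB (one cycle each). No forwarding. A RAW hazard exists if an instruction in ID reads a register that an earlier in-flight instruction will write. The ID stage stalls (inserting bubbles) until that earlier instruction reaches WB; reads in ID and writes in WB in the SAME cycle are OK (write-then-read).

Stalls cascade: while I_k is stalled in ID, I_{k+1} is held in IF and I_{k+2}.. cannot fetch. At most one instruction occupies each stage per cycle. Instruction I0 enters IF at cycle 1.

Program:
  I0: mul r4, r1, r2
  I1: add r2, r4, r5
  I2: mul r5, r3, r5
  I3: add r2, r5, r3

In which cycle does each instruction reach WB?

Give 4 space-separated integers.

Answer: 5 8 9 12

Derivation:
I0 mul r4 <- r1,r2: IF@1 ID@2 stall=0 (-) EX@3 MEM@4 WB@5
I1 add r2 <- r4,r5: IF@2 ID@3 stall=2 (RAW on I0.r4 (WB@5)) EX@6 MEM@7 WB@8
I2 mul r5 <- r3,r5: IF@3 ID@6 stall=0 (-) EX@7 MEM@8 WB@9
I3 add r2 <- r5,r3: IF@6 ID@7 stall=2 (RAW on I2.r5 (WB@9)) EX@10 MEM@11 WB@12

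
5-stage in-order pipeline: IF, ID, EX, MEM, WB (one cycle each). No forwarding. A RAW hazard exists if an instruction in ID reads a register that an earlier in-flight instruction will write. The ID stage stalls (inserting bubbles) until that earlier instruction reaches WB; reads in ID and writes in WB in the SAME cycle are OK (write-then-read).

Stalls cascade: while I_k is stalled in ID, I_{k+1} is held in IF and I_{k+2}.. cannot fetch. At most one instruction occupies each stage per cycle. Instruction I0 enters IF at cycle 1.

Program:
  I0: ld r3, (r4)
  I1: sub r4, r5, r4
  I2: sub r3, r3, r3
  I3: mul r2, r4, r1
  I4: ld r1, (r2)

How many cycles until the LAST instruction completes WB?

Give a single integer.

Answer: 12

Derivation:
I0 ld r3 <- r4: IF@1 ID@2 stall=0 (-) EX@3 MEM@4 WB@5
I1 sub r4 <- r5,r4: IF@2 ID@3 stall=0 (-) EX@4 MEM@5 WB@6
I2 sub r3 <- r3,r3: IF@3 ID@4 stall=1 (RAW on I0.r3 (WB@5)) EX@6 MEM@7 WB@8
I3 mul r2 <- r4,r1: IF@4 ID@6 stall=0 (-) EX@7 MEM@8 WB@9
I4 ld r1 <- r2: IF@6 ID@7 stall=2 (RAW on I3.r2 (WB@9)) EX@10 MEM@11 WB@12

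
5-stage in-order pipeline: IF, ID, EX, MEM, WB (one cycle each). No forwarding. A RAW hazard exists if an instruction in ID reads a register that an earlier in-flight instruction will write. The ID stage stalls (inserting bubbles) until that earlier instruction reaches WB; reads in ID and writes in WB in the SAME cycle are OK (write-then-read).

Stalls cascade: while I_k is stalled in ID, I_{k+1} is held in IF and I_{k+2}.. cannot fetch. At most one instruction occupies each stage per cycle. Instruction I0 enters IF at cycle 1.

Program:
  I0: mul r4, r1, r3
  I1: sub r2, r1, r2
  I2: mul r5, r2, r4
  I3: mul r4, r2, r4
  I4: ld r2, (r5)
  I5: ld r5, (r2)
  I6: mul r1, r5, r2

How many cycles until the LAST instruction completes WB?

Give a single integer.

Answer: 18

Derivation:
I0 mul r4 <- r1,r3: IF@1 ID@2 stall=0 (-) EX@3 MEM@4 WB@5
I1 sub r2 <- r1,r2: IF@2 ID@3 stall=0 (-) EX@4 MEM@5 WB@6
I2 mul r5 <- r2,r4: IF@3 ID@4 stall=2 (RAW on I1.r2 (WB@6)) EX@7 MEM@8 WB@9
I3 mul r4 <- r2,r4: IF@4 ID@7 stall=0 (-) EX@8 MEM@9 WB@10
I4 ld r2 <- r5: IF@7 ID@8 stall=1 (RAW on I2.r5 (WB@9)) EX@10 MEM@11 WB@12
I5 ld r5 <- r2: IF@8 ID@10 stall=2 (RAW on I4.r2 (WB@12)) EX@13 MEM@14 WB@15
I6 mul r1 <- r5,r2: IF@10 ID@13 stall=2 (RAW on I5.r5 (WB@15)) EX@16 MEM@17 WB@18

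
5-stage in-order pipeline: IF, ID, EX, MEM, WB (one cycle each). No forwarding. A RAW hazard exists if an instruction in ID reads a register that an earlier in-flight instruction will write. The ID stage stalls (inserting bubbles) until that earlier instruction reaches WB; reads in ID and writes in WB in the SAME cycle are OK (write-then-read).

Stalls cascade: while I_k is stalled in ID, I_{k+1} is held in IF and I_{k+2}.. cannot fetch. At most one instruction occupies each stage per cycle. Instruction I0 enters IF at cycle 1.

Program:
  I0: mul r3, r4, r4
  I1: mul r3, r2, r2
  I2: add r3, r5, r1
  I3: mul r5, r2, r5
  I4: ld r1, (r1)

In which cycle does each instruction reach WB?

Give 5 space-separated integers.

Answer: 5 6 7 8 9

Derivation:
I0 mul r3 <- r4,r4: IF@1 ID@2 stall=0 (-) EX@3 MEM@4 WB@5
I1 mul r3 <- r2,r2: IF@2 ID@3 stall=0 (-) EX@4 MEM@5 WB@6
I2 add r3 <- r5,r1: IF@3 ID@4 stall=0 (-) EX@5 MEM@6 WB@7
I3 mul r5 <- r2,r5: IF@4 ID@5 stall=0 (-) EX@6 MEM@7 WB@8
I4 ld r1 <- r1: IF@5 ID@6 stall=0 (-) EX@7 MEM@8 WB@9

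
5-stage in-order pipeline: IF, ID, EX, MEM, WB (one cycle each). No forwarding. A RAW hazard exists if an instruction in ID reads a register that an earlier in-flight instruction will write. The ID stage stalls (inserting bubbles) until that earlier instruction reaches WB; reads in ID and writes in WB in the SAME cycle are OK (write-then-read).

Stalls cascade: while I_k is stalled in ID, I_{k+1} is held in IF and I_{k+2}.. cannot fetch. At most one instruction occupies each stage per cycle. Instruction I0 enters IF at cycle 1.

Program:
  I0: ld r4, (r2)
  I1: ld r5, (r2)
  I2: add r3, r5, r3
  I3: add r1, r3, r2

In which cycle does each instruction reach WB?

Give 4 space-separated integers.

I0 ld r4 <- r2: IF@1 ID@2 stall=0 (-) EX@3 MEM@4 WB@5
I1 ld r5 <- r2: IF@2 ID@3 stall=0 (-) EX@4 MEM@5 WB@6
I2 add r3 <- r5,r3: IF@3 ID@4 stall=2 (RAW on I1.r5 (WB@6)) EX@7 MEM@8 WB@9
I3 add r1 <- r3,r2: IF@4 ID@7 stall=2 (RAW on I2.r3 (WB@9)) EX@10 MEM@11 WB@12

Answer: 5 6 9 12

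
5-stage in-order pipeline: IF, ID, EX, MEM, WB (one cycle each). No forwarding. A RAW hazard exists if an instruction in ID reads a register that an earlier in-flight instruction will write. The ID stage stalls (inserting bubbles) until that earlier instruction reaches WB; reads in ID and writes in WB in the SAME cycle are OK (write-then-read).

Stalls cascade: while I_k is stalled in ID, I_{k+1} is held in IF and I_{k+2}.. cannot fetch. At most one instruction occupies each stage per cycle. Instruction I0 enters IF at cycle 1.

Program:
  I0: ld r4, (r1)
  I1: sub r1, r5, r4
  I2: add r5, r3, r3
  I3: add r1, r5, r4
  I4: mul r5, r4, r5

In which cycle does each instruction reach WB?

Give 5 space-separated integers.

I0 ld r4 <- r1: IF@1 ID@2 stall=0 (-) EX@3 MEM@4 WB@5
I1 sub r1 <- r5,r4: IF@2 ID@3 stall=2 (RAW on I0.r4 (WB@5)) EX@6 MEM@7 WB@8
I2 add r5 <- r3,r3: IF@3 ID@6 stall=0 (-) EX@7 MEM@8 WB@9
I3 add r1 <- r5,r4: IF@6 ID@7 stall=2 (RAW on I2.r5 (WB@9)) EX@10 MEM@11 WB@12
I4 mul r5 <- r4,r5: IF@7 ID@10 stall=0 (-) EX@11 MEM@12 WB@13

Answer: 5 8 9 12 13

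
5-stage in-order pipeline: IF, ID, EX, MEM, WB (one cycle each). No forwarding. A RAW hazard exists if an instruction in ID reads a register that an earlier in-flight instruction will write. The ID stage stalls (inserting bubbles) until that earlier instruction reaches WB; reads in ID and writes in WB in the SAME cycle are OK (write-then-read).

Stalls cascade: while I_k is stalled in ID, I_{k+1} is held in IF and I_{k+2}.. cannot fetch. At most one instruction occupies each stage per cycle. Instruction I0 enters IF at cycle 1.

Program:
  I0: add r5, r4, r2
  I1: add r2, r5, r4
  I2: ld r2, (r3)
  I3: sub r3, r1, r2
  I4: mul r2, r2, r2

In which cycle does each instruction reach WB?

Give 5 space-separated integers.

I0 add r5 <- r4,r2: IF@1 ID@2 stall=0 (-) EX@3 MEM@4 WB@5
I1 add r2 <- r5,r4: IF@2 ID@3 stall=2 (RAW on I0.r5 (WB@5)) EX@6 MEM@7 WB@8
I2 ld r2 <- r3: IF@3 ID@6 stall=0 (-) EX@7 MEM@8 WB@9
I3 sub r3 <- r1,r2: IF@6 ID@7 stall=2 (RAW on I2.r2 (WB@9)) EX@10 MEM@11 WB@12
I4 mul r2 <- r2,r2: IF@7 ID@10 stall=0 (-) EX@11 MEM@12 WB@13

Answer: 5 8 9 12 13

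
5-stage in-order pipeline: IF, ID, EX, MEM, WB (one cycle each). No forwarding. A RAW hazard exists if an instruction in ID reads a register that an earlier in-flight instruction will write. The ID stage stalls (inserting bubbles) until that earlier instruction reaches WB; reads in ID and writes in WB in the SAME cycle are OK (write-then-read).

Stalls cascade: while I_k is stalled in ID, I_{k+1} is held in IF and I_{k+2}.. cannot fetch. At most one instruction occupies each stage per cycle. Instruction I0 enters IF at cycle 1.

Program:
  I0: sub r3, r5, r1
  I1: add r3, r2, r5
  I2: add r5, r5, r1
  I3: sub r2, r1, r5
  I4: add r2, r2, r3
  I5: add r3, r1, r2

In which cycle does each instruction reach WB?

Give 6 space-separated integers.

I0 sub r3 <- r5,r1: IF@1 ID@2 stall=0 (-) EX@3 MEM@4 WB@5
I1 add r3 <- r2,r5: IF@2 ID@3 stall=0 (-) EX@4 MEM@5 WB@6
I2 add r5 <- r5,r1: IF@3 ID@4 stall=0 (-) EX@5 MEM@6 WB@7
I3 sub r2 <- r1,r5: IF@4 ID@5 stall=2 (RAW on I2.r5 (WB@7)) EX@8 MEM@9 WB@10
I4 add r2 <- r2,r3: IF@5 ID@8 stall=2 (RAW on I3.r2 (WB@10)) EX@11 MEM@12 WB@13
I5 add r3 <- r1,r2: IF@8 ID@11 stall=2 (RAW on I4.r2 (WB@13)) EX@14 MEM@15 WB@16

Answer: 5 6 7 10 13 16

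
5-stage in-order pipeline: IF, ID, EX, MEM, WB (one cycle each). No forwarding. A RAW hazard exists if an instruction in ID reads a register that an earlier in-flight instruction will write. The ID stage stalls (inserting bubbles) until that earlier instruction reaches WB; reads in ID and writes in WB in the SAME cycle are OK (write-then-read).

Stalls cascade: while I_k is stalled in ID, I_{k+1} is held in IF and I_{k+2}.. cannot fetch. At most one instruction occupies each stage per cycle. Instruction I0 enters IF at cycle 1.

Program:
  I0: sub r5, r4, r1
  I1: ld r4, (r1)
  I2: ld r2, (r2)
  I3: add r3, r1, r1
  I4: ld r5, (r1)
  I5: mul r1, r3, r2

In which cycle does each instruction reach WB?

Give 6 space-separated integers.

Answer: 5 6 7 8 9 11

Derivation:
I0 sub r5 <- r4,r1: IF@1 ID@2 stall=0 (-) EX@3 MEM@4 WB@5
I1 ld r4 <- r1: IF@2 ID@3 stall=0 (-) EX@4 MEM@5 WB@6
I2 ld r2 <- r2: IF@3 ID@4 stall=0 (-) EX@5 MEM@6 WB@7
I3 add r3 <- r1,r1: IF@4 ID@5 stall=0 (-) EX@6 MEM@7 WB@8
I4 ld r5 <- r1: IF@5 ID@6 stall=0 (-) EX@7 MEM@8 WB@9
I5 mul r1 <- r3,r2: IF@6 ID@7 stall=1 (RAW on I3.r3 (WB@8)) EX@9 MEM@10 WB@11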